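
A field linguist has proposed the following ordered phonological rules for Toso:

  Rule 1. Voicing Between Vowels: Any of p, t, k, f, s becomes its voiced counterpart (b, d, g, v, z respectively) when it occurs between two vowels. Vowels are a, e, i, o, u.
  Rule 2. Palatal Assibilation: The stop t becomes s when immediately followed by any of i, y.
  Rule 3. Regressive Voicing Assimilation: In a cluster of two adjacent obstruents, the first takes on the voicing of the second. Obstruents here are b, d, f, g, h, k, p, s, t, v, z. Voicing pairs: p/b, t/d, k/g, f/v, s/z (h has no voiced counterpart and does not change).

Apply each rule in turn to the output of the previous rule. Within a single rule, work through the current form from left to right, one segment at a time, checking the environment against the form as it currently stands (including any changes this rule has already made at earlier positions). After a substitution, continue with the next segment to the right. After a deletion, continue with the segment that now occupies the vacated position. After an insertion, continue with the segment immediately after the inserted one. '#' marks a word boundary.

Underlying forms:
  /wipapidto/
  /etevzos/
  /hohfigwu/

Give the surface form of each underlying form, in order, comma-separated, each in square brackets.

[wibabitto], [edevzos], [hohfigwu]

/wipapidto/:
  Rule 1 Voicing Between Vowels: [wipapidto] → [wibabidto]
  Rule 2 Palatal Assibilation: no change — [wibabidto]
  Rule 3 Regressive Voicing Assimilation: [wibabidto] → [wibabitto]
/etevzos/:
  Rule 1 Voicing Between Vowels: [etevzos] → [edevzos]
  Rule 2 Palatal Assibilation: no change — [edevzos]
  Rule 3 Regressive Voicing Assimilation: no change — [edevzos]
/hohfigwu/:
  Rule 1 Voicing Between Vowels: no change — [hohfigwu]
  Rule 2 Palatal Assibilation: no change — [hohfigwu]
  Rule 3 Regressive Voicing Assimilation: no change — [hohfigwu]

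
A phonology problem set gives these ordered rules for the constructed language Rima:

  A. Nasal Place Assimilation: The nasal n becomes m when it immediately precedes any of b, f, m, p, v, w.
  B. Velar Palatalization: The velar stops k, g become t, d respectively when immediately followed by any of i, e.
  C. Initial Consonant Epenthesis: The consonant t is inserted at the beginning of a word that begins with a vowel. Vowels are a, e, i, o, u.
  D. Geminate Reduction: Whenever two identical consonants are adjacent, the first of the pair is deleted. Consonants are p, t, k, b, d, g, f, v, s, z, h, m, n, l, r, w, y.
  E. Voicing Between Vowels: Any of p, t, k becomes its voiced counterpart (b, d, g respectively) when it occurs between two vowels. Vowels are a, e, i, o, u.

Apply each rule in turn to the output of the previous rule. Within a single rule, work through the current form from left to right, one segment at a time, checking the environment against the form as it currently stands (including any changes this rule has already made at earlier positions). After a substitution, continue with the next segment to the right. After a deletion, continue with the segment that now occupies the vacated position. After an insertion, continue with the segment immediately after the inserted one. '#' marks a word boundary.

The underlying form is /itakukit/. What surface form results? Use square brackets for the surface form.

[tidagudit]

A Nasal Place Assimilation: no change — [itakukit]
B Velar Palatalization: [itakukit] → [itakutit]
C Initial Consonant Epenthesis: [itakutit] → [titakutit]
D Geminate Reduction: no change — [titakutit]
E Voicing Between Vowels: [titakutit] → [tidagudit]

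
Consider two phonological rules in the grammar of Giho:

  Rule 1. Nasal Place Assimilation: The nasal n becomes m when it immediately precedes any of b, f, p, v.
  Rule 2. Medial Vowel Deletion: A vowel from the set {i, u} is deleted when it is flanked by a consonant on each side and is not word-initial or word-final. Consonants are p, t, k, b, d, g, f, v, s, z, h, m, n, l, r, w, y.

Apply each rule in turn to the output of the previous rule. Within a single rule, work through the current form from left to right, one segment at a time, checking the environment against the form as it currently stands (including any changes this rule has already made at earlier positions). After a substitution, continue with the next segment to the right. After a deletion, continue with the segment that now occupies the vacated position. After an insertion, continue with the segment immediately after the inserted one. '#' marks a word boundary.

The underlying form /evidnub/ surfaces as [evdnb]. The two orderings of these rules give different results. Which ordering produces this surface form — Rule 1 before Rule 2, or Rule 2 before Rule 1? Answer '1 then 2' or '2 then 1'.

Order 1 then 2:
  1 Nasal Place Assimilation: no change — [evidnub]
  2 Medial Vowel Deletion: [evidnub] → [evdnb]
  result: [evdnb]
Order 2 then 1:
  2 Medial Vowel Deletion: [evidnub] → [evdnb]
  1 Nasal Place Assimilation: [evdnb] → [evdmb]
  result: [evdmb]

1 then 2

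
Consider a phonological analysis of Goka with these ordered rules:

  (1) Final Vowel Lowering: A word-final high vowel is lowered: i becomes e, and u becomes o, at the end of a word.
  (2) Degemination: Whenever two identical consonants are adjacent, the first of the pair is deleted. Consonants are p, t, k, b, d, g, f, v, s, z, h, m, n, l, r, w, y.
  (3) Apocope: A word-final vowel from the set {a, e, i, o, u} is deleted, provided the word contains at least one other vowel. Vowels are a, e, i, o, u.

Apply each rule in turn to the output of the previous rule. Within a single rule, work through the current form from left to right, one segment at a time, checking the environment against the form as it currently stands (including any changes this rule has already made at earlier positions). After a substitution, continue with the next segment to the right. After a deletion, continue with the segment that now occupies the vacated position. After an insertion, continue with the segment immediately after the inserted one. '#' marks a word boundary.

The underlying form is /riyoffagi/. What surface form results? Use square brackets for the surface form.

[riyofag]

(1) Final Vowel Lowering: [riyoffagi] → [riyoffage]
(2) Degemination: [riyoffage] → [riyofage]
(3) Apocope: [riyofage] → [riyofag]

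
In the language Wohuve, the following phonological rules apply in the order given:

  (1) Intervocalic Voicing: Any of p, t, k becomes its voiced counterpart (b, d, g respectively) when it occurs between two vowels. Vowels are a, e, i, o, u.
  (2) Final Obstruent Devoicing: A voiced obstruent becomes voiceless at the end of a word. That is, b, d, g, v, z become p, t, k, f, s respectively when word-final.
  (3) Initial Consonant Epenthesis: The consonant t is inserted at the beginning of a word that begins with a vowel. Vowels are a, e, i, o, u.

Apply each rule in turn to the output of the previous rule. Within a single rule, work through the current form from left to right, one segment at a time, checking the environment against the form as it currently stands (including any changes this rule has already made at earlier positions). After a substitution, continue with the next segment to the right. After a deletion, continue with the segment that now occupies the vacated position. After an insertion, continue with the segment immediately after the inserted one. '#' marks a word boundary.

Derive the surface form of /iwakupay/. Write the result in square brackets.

[tiwagubay]

(1) Intervocalic Voicing: [iwakupay] → [iwagubay]
(2) Final Obstruent Devoicing: no change — [iwagubay]
(3) Initial Consonant Epenthesis: [iwagubay] → [tiwagubay]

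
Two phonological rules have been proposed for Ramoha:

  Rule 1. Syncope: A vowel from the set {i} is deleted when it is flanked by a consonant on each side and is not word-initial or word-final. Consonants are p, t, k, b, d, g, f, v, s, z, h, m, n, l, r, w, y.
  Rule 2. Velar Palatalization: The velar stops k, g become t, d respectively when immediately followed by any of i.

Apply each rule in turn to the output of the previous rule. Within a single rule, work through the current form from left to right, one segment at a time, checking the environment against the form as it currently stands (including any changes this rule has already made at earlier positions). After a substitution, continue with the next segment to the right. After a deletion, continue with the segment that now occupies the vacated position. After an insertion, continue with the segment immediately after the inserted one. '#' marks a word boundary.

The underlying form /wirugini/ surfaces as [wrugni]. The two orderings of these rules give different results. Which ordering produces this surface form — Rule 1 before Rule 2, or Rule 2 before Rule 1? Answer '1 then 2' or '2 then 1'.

Order 1 then 2:
  1 Syncope: [wirugini] → [wrugni]
  2 Velar Palatalization: no change — [wrugni]
  result: [wrugni]
Order 2 then 1:
  2 Velar Palatalization: [wirugini] → [wirudini]
  1 Syncope: [wirudini] → [wrudni]
  result: [wrudni]

1 then 2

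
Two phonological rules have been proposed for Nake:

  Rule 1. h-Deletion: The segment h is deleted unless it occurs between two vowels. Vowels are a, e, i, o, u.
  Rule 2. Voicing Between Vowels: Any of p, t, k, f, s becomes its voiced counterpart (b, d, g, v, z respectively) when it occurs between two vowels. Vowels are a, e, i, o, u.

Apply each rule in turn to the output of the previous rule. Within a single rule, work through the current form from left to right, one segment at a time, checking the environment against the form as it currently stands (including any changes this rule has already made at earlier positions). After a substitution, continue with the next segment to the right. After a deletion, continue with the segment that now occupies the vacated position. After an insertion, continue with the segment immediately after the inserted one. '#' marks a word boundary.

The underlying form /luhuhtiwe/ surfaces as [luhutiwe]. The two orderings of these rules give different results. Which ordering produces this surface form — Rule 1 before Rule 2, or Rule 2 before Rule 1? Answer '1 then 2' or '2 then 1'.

2 then 1

Order 1 then 2:
  1 h-Deletion: [luhuhtiwe] → [luhutiwe]
  2 Voicing Between Vowels: [luhutiwe] → [luhudiwe]
  result: [luhudiwe]
Order 2 then 1:
  2 Voicing Between Vowels: no change — [luhuhtiwe]
  1 h-Deletion: [luhuhtiwe] → [luhutiwe]
  result: [luhutiwe]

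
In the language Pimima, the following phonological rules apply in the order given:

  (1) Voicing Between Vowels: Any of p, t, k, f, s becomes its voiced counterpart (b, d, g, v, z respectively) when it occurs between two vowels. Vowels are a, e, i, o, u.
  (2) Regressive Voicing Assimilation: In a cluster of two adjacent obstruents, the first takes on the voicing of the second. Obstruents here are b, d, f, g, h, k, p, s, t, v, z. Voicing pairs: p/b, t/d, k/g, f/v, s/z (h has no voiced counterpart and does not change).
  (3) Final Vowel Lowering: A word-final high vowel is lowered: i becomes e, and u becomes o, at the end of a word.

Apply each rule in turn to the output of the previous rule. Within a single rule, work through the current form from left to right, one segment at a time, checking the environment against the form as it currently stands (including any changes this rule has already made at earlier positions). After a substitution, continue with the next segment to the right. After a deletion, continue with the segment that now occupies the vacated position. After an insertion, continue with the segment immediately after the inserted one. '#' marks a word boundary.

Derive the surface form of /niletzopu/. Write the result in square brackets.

[niledzobo]

(1) Voicing Between Vowels: [niletzopu] → [niletzobu]
(2) Regressive Voicing Assimilation: [niletzobu] → [niledzobu]
(3) Final Vowel Lowering: [niledzobu] → [niledzobo]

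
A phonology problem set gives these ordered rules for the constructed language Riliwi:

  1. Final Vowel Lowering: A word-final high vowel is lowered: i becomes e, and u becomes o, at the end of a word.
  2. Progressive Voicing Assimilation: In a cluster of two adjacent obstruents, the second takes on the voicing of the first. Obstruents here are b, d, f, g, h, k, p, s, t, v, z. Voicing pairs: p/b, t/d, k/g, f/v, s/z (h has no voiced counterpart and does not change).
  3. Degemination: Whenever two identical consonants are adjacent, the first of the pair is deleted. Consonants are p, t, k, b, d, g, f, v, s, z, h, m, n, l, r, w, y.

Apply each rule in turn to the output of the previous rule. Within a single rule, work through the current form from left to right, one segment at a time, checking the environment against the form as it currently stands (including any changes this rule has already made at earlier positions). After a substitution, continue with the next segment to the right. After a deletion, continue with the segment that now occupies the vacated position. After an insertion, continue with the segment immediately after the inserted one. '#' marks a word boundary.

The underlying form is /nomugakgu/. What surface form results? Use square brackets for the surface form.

[nomugako]

1 Final Vowel Lowering: [nomugakgu] → [nomugakgo]
2 Progressive Voicing Assimilation: [nomugakgo] → [nomugakko]
3 Degemination: [nomugakko] → [nomugako]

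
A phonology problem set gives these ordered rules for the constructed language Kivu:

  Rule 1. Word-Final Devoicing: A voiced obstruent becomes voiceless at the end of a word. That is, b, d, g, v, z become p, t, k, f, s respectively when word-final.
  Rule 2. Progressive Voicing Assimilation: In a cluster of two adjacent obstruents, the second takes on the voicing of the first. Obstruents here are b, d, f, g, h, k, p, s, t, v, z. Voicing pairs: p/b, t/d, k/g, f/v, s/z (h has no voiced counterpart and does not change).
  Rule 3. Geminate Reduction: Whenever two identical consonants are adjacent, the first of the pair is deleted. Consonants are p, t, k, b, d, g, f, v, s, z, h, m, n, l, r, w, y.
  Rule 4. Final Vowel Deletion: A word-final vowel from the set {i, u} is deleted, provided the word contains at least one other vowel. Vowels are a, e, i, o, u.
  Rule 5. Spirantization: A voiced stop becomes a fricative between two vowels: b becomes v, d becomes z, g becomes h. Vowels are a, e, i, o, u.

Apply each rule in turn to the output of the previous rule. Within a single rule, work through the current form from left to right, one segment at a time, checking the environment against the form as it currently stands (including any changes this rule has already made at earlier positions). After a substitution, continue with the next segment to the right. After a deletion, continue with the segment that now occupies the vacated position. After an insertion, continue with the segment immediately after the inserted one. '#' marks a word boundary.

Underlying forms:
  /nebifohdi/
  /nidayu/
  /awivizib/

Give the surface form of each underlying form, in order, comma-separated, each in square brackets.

[nevifoht], [nizay], [awivizip]

/nebifohdi/:
  Rule 1 Word-Final Devoicing: no change — [nebifohdi]
  Rule 2 Progressive Voicing Assimilation: [nebifohdi] → [nebifohti]
  Rule 3 Geminate Reduction: no change — [nebifohti]
  Rule 4 Final Vowel Deletion: [nebifohti] → [nebifoht]
  Rule 5 Spirantization: [nebifoht] → [nevifoht]
/nidayu/:
  Rule 1 Word-Final Devoicing: no change — [nidayu]
  Rule 2 Progressive Voicing Assimilation: no change — [nidayu]
  Rule 3 Geminate Reduction: no change — [nidayu]
  Rule 4 Final Vowel Deletion: [nidayu] → [niday]
  Rule 5 Spirantization: [niday] → [nizay]
/awivizib/:
  Rule 1 Word-Final Devoicing: [awivizib] → [awivizip]
  Rule 2 Progressive Voicing Assimilation: no change — [awivizip]
  Rule 3 Geminate Reduction: no change — [awivizip]
  Rule 4 Final Vowel Deletion: no change — [awivizip]
  Rule 5 Spirantization: no change — [awivizip]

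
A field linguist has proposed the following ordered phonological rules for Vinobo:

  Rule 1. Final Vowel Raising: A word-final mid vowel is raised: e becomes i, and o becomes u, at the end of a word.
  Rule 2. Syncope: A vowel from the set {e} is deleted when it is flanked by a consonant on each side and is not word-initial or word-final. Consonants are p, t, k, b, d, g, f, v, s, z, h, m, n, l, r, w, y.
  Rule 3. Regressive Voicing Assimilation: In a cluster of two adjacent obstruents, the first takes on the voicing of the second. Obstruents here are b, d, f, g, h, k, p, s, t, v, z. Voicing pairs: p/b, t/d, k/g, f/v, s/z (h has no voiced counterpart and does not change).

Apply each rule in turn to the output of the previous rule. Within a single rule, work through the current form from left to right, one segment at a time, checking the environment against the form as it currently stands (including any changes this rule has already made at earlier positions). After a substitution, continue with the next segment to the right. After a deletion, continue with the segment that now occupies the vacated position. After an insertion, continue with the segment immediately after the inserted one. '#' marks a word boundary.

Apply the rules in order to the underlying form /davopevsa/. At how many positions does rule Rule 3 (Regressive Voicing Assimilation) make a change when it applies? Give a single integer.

Rule 1 Final Vowel Raising: no change — [davopevsa]
Rule 2 Syncope: [davopevsa] → [davopvsa]
Rule 3 Regressive Voicing Assimilation: [davopvsa] → [davobfsa]
Rule Rule 3 changed 2 position(s).

2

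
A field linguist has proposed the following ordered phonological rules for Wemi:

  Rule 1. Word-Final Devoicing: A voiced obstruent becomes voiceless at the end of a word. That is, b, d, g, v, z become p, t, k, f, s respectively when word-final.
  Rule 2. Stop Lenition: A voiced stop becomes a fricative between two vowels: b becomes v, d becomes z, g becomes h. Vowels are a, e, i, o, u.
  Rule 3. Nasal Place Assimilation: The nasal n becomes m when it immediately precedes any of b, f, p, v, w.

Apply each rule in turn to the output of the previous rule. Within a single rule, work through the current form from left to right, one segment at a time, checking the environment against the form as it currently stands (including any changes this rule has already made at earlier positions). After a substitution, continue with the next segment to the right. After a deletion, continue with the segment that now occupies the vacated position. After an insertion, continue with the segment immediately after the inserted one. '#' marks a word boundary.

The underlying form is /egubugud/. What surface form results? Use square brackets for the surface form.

[ehuvuhut]

Rule 1 Word-Final Devoicing: [egubugud] → [egubugut]
Rule 2 Stop Lenition: [egubugut] → [ehuvuhut]
Rule 3 Nasal Place Assimilation: no change — [ehuvuhut]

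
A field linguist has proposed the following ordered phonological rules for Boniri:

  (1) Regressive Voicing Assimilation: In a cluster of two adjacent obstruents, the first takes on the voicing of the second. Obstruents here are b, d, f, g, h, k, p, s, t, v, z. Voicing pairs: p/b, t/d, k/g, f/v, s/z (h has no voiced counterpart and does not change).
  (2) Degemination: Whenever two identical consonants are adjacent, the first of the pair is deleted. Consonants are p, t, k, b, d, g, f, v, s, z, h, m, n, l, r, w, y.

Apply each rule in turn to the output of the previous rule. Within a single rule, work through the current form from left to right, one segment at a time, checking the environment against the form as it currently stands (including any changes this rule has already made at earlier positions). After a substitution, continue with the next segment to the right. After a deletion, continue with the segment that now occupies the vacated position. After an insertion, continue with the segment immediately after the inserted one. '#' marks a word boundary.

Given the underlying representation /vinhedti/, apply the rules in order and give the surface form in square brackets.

(1) Regressive Voicing Assimilation: [vinhedti] → [vinhetti]
(2) Degemination: [vinhetti] → [vinheti]

[vinheti]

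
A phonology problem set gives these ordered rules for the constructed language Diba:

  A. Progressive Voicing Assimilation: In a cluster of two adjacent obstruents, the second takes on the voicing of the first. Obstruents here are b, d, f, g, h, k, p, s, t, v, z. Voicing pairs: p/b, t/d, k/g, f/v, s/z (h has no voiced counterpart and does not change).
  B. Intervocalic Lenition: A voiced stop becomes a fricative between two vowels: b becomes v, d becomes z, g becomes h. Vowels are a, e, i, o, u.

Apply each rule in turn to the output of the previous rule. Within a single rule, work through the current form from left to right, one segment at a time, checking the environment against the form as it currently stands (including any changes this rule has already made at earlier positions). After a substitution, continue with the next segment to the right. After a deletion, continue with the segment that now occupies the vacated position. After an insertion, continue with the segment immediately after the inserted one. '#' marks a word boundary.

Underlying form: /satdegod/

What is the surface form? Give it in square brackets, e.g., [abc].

A Progressive Voicing Assimilation: [satdegod] → [sattegod]
B Intervocalic Lenition: [sattegod] → [sattehod]

[sattehod]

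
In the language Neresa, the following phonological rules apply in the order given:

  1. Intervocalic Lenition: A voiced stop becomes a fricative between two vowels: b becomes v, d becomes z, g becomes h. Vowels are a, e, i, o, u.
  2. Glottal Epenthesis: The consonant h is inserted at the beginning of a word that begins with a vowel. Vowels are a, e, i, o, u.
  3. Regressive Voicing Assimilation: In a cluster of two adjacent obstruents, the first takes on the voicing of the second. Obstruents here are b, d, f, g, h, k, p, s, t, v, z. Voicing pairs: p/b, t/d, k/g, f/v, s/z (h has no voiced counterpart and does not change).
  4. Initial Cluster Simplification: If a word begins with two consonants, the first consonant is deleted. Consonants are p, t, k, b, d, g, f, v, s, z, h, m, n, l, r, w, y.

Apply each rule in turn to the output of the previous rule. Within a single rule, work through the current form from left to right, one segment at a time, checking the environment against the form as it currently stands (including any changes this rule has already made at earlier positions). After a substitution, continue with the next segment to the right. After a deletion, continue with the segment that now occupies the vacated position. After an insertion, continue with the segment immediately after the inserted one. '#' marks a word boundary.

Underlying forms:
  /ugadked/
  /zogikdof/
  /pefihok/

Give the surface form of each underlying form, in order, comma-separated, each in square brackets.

[huhatked], [zohigdof], [pefihok]

/ugadked/:
  1 Intervocalic Lenition: [ugadked] → [uhadked]
  2 Glottal Epenthesis: [uhadked] → [huhadked]
  3 Regressive Voicing Assimilation: [huhadked] → [huhatked]
  4 Initial Cluster Simplification: no change — [huhatked]
/zogikdof/:
  1 Intervocalic Lenition: [zogikdof] → [zohikdof]
  2 Glottal Epenthesis: no change — [zohikdof]
  3 Regressive Voicing Assimilation: [zohikdof] → [zohigdof]
  4 Initial Cluster Simplification: no change — [zohigdof]
/pefihok/:
  1 Intervocalic Lenition: no change — [pefihok]
  2 Glottal Epenthesis: no change — [pefihok]
  3 Regressive Voicing Assimilation: no change — [pefihok]
  4 Initial Cluster Simplification: no change — [pefihok]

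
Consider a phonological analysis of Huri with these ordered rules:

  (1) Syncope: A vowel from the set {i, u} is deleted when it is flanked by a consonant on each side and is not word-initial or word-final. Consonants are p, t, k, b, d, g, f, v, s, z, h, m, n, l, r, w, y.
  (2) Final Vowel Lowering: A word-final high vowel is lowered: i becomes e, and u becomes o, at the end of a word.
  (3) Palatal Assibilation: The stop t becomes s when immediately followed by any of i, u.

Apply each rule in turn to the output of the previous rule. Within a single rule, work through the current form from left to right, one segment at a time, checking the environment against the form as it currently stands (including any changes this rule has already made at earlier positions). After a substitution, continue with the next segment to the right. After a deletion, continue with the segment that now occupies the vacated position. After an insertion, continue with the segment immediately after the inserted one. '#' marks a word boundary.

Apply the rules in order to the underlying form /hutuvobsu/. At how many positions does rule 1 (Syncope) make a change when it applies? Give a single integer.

(1) Syncope: [hutuvobsu] → [htvobsu]
(2) Final Vowel Lowering: [htvobsu] → [htvobso]
(3) Palatal Assibilation: no change — [htvobso]
Rule 1 changed 2 position(s).

2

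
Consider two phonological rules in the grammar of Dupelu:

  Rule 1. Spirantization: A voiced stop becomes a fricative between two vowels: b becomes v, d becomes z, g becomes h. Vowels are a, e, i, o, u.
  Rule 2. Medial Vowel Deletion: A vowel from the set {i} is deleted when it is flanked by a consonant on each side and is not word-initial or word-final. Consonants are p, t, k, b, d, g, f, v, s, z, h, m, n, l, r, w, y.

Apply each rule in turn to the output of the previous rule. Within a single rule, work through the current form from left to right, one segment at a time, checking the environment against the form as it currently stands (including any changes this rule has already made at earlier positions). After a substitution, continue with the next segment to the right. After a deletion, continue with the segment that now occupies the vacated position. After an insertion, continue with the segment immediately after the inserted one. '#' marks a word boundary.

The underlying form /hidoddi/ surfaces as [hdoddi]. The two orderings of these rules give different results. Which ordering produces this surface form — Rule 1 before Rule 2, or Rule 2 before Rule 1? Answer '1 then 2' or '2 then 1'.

Order 1 then 2:
  1 Spirantization: [hidoddi] → [hizoddi]
  2 Medial Vowel Deletion: [hizoddi] → [hzoddi]
  result: [hzoddi]
Order 2 then 1:
  2 Medial Vowel Deletion: [hidoddi] → [hdoddi]
  1 Spirantization: no change — [hdoddi]
  result: [hdoddi]

2 then 1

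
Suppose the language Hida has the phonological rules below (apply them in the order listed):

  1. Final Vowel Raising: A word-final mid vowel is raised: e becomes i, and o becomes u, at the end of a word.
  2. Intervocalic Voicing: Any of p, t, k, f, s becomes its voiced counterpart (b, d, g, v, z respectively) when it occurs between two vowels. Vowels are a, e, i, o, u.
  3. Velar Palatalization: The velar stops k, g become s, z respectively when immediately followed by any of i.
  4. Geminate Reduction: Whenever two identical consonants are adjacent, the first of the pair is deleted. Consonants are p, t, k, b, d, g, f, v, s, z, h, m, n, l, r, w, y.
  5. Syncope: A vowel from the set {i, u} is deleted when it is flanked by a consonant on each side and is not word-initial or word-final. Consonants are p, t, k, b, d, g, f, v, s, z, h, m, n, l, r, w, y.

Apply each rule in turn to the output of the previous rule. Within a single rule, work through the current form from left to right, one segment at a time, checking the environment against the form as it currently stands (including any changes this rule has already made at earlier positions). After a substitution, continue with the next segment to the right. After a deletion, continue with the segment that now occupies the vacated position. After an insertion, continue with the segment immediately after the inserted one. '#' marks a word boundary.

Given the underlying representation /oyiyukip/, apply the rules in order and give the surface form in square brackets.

1 Final Vowel Raising: no change — [oyiyukip]
2 Intervocalic Voicing: [oyiyukip] → [oyiyugip]
3 Velar Palatalization: [oyiyugip] → [oyiyuzip]
4 Geminate Reduction: no change — [oyiyuzip]
5 Syncope: [oyiyuzip] → [oyyzp]

[oyyzp]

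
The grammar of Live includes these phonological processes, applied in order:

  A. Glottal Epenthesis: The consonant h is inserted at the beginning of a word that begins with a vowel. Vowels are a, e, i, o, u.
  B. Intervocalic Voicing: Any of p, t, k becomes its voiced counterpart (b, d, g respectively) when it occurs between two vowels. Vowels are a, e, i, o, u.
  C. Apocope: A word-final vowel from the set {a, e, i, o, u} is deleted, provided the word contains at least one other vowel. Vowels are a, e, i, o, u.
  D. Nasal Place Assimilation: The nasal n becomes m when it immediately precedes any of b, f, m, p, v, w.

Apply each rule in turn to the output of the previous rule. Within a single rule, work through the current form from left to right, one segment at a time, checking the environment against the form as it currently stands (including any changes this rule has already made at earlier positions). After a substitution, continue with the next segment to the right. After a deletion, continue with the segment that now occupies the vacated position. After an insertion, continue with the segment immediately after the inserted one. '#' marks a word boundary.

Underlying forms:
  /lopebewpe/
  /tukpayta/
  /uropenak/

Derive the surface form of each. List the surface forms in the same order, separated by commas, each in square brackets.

[lobebewp], [tukpayt], [hurobenak]

/lopebewpe/:
  A Glottal Epenthesis: no change — [lopebewpe]
  B Intervocalic Voicing: [lopebewpe] → [lobebewpe]
  C Apocope: [lobebewpe] → [lobebewp]
  D Nasal Place Assimilation: no change — [lobebewp]
/tukpayta/:
  A Glottal Epenthesis: no change — [tukpayta]
  B Intervocalic Voicing: no change — [tukpayta]
  C Apocope: [tukpayta] → [tukpayt]
  D Nasal Place Assimilation: no change — [tukpayt]
/uropenak/:
  A Glottal Epenthesis: [uropenak] → [huropenak]
  B Intervocalic Voicing: [huropenak] → [hurobenak]
  C Apocope: no change — [hurobenak]
  D Nasal Place Assimilation: no change — [hurobenak]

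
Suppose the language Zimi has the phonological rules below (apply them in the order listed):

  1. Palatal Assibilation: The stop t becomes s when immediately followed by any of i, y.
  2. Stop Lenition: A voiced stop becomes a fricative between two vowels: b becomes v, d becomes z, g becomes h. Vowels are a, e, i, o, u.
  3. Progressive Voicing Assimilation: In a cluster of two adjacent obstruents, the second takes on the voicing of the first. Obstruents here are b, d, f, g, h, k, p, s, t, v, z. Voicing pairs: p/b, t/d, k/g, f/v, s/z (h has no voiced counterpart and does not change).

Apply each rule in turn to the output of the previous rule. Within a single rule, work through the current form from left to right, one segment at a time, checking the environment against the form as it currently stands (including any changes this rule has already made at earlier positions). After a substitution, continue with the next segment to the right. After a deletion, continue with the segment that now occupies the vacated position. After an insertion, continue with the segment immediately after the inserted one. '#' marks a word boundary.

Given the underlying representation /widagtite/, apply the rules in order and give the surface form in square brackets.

[wizagzite]

1 Palatal Assibilation: [widagtite] → [widagsite]
2 Stop Lenition: [widagsite] → [wizagsite]
3 Progressive Voicing Assimilation: [wizagsite] → [wizagzite]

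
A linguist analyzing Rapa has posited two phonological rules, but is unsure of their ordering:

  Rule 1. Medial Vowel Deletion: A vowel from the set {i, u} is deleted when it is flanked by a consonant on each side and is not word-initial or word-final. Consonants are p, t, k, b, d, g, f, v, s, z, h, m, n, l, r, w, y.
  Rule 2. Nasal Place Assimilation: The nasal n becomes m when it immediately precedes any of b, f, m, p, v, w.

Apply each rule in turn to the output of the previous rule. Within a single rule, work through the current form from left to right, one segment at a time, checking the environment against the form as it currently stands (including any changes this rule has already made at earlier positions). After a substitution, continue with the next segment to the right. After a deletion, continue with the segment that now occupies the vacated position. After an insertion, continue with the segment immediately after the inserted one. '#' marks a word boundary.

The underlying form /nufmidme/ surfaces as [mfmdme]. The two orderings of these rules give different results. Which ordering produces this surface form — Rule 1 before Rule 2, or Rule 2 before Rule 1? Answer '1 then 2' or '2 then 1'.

Order 1 then 2:
  1 Medial Vowel Deletion: [nufmidme] → [nfmdme]
  2 Nasal Place Assimilation: [nfmdme] → [mfmdme]
  result: [mfmdme]
Order 2 then 1:
  2 Nasal Place Assimilation: no change — [nufmidme]
  1 Medial Vowel Deletion: [nufmidme] → [nfmdme]
  result: [nfmdme]

1 then 2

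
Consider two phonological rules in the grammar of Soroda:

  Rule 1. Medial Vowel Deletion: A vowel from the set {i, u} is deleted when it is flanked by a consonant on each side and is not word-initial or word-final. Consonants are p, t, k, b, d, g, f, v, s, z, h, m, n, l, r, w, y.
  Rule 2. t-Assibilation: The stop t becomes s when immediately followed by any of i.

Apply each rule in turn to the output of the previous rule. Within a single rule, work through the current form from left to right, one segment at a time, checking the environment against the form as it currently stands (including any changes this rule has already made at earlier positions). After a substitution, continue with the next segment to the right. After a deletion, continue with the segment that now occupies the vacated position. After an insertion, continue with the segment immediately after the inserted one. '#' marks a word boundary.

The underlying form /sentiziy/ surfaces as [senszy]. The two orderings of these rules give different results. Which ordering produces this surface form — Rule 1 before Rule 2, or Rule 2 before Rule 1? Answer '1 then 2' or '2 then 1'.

2 then 1

Order 1 then 2:
  1 Medial Vowel Deletion: [sentiziy] → [sentzy]
  2 t-Assibilation: no change — [sentzy]
  result: [sentzy]
Order 2 then 1:
  2 t-Assibilation: [sentiziy] → [sensiziy]
  1 Medial Vowel Deletion: [sensiziy] → [senszy]
  result: [senszy]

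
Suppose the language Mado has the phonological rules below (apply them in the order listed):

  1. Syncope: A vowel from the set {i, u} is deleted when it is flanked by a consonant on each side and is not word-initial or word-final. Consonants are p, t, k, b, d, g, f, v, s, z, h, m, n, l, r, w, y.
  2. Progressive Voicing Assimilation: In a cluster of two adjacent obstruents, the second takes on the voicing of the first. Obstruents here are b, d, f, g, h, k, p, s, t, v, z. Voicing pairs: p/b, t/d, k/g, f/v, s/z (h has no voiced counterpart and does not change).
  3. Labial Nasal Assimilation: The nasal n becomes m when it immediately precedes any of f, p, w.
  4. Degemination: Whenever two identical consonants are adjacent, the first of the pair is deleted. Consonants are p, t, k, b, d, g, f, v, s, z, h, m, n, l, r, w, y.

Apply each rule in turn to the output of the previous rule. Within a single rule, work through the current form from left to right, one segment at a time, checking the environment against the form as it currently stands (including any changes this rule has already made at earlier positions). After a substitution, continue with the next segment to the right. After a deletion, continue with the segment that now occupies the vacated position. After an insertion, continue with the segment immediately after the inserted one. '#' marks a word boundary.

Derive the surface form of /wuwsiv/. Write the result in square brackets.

[wsf]

1 Syncope: [wuwsiv] → [wwsv]
2 Progressive Voicing Assimilation: [wwsv] → [wwsf]
3 Labial Nasal Assimilation: no change — [wwsf]
4 Degemination: [wwsf] → [wsf]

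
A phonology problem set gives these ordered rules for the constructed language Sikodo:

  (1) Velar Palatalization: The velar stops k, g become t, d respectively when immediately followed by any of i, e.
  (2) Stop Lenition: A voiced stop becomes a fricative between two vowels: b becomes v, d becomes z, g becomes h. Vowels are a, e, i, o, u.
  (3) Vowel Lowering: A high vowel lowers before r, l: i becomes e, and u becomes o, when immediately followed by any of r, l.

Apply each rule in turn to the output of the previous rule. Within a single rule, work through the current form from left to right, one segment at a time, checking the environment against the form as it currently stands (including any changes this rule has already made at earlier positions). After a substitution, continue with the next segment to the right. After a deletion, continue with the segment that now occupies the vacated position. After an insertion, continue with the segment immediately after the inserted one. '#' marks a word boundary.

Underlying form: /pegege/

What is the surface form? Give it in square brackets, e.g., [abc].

[pezeze]

(1) Velar Palatalization: [pegege] → [pedede]
(2) Stop Lenition: [pedede] → [pezeze]
(3) Vowel Lowering: no change — [pezeze]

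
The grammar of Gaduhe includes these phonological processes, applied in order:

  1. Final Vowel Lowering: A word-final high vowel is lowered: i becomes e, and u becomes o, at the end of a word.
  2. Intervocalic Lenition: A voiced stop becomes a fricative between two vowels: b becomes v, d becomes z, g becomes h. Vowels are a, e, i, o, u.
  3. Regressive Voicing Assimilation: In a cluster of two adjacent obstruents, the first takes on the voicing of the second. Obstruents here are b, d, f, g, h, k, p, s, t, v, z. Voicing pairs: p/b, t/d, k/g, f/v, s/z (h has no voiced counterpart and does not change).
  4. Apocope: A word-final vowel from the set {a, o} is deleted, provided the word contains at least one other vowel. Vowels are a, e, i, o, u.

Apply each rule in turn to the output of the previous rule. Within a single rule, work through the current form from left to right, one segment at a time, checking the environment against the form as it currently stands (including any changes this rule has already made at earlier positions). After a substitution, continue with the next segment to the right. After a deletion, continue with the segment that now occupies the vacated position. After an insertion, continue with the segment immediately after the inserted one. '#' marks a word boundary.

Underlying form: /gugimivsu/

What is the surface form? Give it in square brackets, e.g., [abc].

[guhimifs]

1 Final Vowel Lowering: [gugimivsu] → [gugimivso]
2 Intervocalic Lenition: [gugimivso] → [guhimivso]
3 Regressive Voicing Assimilation: [guhimivso] → [guhimifso]
4 Apocope: [guhimifso] → [guhimifs]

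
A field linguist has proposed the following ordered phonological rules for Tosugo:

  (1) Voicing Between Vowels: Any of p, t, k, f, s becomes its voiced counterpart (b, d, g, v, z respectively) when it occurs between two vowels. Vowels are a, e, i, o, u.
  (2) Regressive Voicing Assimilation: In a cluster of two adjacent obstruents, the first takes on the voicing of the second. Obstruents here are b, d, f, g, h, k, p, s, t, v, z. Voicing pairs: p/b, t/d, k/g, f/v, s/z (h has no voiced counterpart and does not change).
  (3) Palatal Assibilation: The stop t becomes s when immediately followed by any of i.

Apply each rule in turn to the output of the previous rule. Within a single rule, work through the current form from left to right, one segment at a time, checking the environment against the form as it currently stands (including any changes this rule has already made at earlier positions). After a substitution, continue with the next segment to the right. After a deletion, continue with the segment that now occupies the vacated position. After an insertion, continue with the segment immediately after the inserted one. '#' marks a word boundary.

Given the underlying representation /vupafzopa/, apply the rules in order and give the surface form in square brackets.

[vubavzoba]

(1) Voicing Between Vowels: [vupafzopa] → [vubafzoba]
(2) Regressive Voicing Assimilation: [vubafzoba] → [vubavzoba]
(3) Palatal Assibilation: no change — [vubavzoba]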